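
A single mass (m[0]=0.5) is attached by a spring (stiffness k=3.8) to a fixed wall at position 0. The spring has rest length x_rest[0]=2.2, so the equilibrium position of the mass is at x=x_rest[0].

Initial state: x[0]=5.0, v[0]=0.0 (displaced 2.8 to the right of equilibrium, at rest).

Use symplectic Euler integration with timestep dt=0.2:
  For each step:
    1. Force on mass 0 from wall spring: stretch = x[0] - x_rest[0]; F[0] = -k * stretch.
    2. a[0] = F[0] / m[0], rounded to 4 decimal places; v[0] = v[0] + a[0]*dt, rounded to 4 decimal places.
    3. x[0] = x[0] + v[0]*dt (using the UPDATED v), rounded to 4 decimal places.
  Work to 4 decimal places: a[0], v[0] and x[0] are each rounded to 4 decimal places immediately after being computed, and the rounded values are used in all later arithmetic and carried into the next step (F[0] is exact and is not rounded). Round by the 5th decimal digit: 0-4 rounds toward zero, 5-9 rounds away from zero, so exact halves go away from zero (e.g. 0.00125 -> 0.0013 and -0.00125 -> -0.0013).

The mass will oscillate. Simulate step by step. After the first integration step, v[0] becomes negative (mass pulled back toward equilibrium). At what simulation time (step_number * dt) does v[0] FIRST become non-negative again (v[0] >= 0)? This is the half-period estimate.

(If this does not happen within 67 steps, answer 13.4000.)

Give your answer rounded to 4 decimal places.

Answer: 1.2000

Derivation:
Step 0: x=[5.0000] v=[0.0000]
Step 1: x=[4.1488] v=[-4.2560]
Step 2: x=[2.7052] v=[-7.2182]
Step 3: x=[1.1080] v=[-7.9861]
Step 4: x=[-0.1573] v=[-6.3263]
Step 5: x=[-0.7059] v=[-2.7432]
Step 6: x=[-0.3711] v=[1.6738]
First v>=0 after going negative at step 6, time=1.2000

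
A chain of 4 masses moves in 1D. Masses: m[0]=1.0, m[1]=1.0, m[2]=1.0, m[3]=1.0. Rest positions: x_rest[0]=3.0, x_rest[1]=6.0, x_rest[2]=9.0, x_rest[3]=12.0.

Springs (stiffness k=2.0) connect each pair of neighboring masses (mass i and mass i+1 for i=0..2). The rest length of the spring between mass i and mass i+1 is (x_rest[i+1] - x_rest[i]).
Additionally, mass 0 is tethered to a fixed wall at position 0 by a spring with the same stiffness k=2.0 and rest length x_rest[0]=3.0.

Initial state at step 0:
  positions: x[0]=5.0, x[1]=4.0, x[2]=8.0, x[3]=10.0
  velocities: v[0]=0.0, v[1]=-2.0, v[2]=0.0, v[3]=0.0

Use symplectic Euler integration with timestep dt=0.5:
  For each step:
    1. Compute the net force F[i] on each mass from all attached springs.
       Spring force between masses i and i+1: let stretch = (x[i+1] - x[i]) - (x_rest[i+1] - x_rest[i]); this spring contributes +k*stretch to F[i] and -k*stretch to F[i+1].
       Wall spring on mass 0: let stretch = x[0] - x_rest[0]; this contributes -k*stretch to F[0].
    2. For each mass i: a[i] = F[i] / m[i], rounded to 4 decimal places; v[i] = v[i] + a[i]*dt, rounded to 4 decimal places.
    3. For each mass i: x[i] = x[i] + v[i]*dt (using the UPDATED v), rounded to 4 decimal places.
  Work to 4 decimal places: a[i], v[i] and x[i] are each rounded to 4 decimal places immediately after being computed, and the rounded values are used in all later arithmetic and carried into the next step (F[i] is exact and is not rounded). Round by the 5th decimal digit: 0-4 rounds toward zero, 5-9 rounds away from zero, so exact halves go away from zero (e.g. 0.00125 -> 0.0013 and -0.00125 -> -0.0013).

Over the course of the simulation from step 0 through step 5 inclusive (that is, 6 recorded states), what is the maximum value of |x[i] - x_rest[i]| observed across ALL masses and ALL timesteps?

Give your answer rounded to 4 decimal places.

Answer: 3.5625

Derivation:
Step 0: x=[5.0000 4.0000 8.0000 10.0000] v=[0.0000 -2.0000 0.0000 0.0000]
Step 1: x=[2.0000 5.5000 7.0000 10.5000] v=[-6.0000 3.0000 -2.0000 1.0000]
Step 2: x=[-0.2500 6.0000 7.0000 10.7500] v=[-4.5000 1.0000 0.0000 0.5000]
Step 3: x=[0.7500 3.8750 8.3750 10.6250] v=[2.0000 -4.2500 2.7500 -0.2500]
Step 4: x=[2.9375 2.4375 8.6250 10.8750] v=[4.3750 -2.8750 0.5000 0.5000]
Step 5: x=[3.4063 4.3438 6.9063 11.5000] v=[0.9375 3.8125 -3.4375 1.2500]
Max displacement = 3.5625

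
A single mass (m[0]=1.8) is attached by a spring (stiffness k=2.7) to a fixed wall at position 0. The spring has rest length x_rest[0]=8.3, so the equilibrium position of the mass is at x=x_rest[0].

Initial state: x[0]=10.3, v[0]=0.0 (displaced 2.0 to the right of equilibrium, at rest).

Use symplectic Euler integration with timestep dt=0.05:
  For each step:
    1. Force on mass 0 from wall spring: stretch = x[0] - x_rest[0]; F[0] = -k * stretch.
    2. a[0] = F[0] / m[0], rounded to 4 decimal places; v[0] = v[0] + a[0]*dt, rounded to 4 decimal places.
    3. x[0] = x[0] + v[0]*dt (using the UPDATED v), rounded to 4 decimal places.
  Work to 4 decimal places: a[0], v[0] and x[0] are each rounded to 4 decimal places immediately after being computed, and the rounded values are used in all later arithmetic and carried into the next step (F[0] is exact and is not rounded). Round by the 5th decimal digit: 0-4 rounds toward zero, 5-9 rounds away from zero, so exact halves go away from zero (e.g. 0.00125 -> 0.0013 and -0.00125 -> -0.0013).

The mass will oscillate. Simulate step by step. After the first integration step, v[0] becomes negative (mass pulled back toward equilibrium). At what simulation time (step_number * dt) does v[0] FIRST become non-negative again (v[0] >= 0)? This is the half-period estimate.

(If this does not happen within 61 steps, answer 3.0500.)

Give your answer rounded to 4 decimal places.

Answer: 2.6000

Derivation:
Step 0: x=[10.3000] v=[0.0000]
Step 1: x=[10.2925] v=[-0.1500]
Step 2: x=[10.2775] v=[-0.2994]
Step 3: x=[10.2551] v=[-0.4477]
Step 4: x=[10.2254] v=[-0.5943]
Step 5: x=[10.1885] v=[-0.7387]
Step 6: x=[10.1445] v=[-0.8803]
Step 7: x=[10.0936] v=[-1.0186]
Step 8: x=[10.0359] v=[-1.1531]
Step 9: x=[9.9717] v=[-1.2833]
Step 10: x=[9.9013] v=[-1.4087]
Step 11: x=[9.8249] v=[-1.5288]
Step 12: x=[9.7427] v=[-1.6432]
Step 13: x=[9.6551] v=[-1.7514]
Step 14: x=[9.5625] v=[-1.8530]
Step 15: x=[9.4651] v=[-1.9477]
Step 16: x=[9.3633] v=[-2.0351]
Step 17: x=[9.2576] v=[-2.1149]
Step 18: x=[9.1483] v=[-2.1867]
Step 19: x=[9.0358] v=[-2.2503]
Step 20: x=[8.9205] v=[-2.3055]
Step 21: x=[8.8029] v=[-2.3520]
Step 22: x=[8.6834] v=[-2.3897]
Step 23: x=[8.5625] v=[-2.4185]
Step 24: x=[8.4406] v=[-2.4382]
Step 25: x=[8.3182] v=[-2.4487]
Step 26: x=[8.1957] v=[-2.4501]
Step 27: x=[8.0736] v=[-2.4423]
Step 28: x=[7.9523] v=[-2.4253]
Step 29: x=[7.8323] v=[-2.3992]
Step 30: x=[7.7141] v=[-2.3641]
Step 31: x=[7.5981] v=[-2.3202]
Step 32: x=[7.4847] v=[-2.2676]
Step 33: x=[7.3744] v=[-2.2065]
Step 34: x=[7.2675] v=[-2.1371]
Step 35: x=[7.1645] v=[-2.0597]
Step 36: x=[7.0658] v=[-1.9745]
Step 37: x=[6.9717] v=[-1.8819]
Step 38: x=[6.8826] v=[-1.7823]
Step 39: x=[6.7988] v=[-1.6760]
Step 40: x=[6.7206] v=[-1.5634]
Step 41: x=[6.6484] v=[-1.4449]
Step 42: x=[6.5824] v=[-1.3210]
Step 43: x=[6.5228] v=[-1.1922]
Step 44: x=[6.4699] v=[-1.0589]
Step 45: x=[6.4238] v=[-0.9216]
Step 46: x=[6.3848] v=[-0.7809]
Step 47: x=[6.3529] v=[-0.6373]
Step 48: x=[6.3283] v=[-0.4913]
Step 49: x=[6.3111] v=[-0.3434]
Step 50: x=[6.3014] v=[-0.1942]
Step 51: x=[6.2992] v=[-0.0443]
Step 52: x=[6.3045] v=[0.1058]
First v>=0 after going negative at step 52, time=2.6000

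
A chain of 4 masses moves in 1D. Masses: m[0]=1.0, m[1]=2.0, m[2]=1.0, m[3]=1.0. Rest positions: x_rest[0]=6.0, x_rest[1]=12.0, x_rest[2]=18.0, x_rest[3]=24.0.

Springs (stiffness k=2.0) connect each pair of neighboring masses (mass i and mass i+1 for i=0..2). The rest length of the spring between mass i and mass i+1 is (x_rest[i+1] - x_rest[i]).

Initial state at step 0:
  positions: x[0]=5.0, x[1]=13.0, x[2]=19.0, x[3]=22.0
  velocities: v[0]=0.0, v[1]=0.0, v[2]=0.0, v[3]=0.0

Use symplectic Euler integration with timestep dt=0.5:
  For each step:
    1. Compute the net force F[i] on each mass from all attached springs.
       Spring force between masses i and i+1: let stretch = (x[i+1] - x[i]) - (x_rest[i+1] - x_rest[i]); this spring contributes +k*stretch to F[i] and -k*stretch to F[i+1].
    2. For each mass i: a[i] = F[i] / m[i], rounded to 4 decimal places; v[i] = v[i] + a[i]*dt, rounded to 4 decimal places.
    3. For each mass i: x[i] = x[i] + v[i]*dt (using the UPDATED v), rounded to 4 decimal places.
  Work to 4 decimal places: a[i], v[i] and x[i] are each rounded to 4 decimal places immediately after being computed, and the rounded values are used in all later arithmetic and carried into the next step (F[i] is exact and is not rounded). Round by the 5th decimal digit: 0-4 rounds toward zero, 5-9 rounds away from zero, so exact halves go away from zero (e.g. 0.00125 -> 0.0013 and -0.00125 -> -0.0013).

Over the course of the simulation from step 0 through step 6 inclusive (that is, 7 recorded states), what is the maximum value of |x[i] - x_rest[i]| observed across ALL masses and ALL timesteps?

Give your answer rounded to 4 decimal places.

Answer: 2.4648

Derivation:
Step 0: x=[5.0000 13.0000 19.0000 22.0000] v=[0.0000 0.0000 0.0000 0.0000]
Step 1: x=[6.0000 12.5000 17.5000 23.5000] v=[2.0000 -1.0000 -3.0000 3.0000]
Step 2: x=[7.2500 11.6250 16.5000 25.0000] v=[2.5000 -1.7500 -2.0000 3.0000]
Step 3: x=[7.6875 10.8750 17.3125 25.2500] v=[0.8750 -1.5000 1.6250 0.5000]
Step 4: x=[6.7188 10.9375 18.8750 24.5313] v=[-1.9375 0.1250 3.1250 -1.4375]
Step 5: x=[4.8594 11.9297 19.2969 23.9844] v=[-3.7188 1.9844 0.8438 -1.0938]
Step 6: x=[3.5352 12.9962 18.3790 24.0938] v=[-2.6485 2.1329 -1.8359 0.2187]
Max displacement = 2.4648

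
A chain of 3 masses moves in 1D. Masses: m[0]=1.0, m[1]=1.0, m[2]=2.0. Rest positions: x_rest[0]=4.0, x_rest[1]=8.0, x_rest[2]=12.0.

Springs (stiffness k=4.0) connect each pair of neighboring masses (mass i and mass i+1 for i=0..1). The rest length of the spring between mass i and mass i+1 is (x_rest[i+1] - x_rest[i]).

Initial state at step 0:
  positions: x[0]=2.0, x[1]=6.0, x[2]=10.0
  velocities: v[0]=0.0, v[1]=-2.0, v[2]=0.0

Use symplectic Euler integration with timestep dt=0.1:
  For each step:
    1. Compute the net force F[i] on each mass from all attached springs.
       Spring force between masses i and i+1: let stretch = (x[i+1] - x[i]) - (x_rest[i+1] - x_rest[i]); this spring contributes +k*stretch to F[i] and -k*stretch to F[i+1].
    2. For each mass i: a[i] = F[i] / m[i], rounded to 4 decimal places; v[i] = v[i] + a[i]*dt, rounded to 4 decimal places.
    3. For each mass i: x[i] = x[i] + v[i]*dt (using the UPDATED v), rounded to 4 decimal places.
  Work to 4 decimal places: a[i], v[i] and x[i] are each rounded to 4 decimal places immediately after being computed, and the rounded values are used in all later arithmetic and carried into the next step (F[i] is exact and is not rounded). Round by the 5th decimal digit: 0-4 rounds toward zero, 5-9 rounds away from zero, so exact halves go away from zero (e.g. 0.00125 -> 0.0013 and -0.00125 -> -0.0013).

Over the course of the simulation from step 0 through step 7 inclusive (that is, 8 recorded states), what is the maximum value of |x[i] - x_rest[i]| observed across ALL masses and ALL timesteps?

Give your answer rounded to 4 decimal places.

Step 0: x=[2.0000 6.0000 10.0000] v=[0.0000 -2.0000 0.0000]
Step 1: x=[2.0000 5.8000 10.0000] v=[0.0000 -2.0000 0.0000]
Step 2: x=[1.9920 5.6160 9.9960] v=[-0.0800 -1.8400 -0.0400]
Step 3: x=[1.9690 5.4622 9.9844] v=[-0.2304 -1.5376 -0.1160]
Step 4: x=[1.9257 5.3496 9.9624] v=[-0.4331 -1.1260 -0.2204]
Step 5: x=[1.8594 5.2846 9.9281] v=[-0.6635 -0.6504 -0.3430]
Step 6: x=[1.7701 5.2683 9.8809] v=[-0.8934 -0.1631 -0.4717]
Step 7: x=[1.6607 5.2966 9.8215] v=[-1.0941 0.2827 -0.5942]
Max displacement = 2.7317

Answer: 2.7317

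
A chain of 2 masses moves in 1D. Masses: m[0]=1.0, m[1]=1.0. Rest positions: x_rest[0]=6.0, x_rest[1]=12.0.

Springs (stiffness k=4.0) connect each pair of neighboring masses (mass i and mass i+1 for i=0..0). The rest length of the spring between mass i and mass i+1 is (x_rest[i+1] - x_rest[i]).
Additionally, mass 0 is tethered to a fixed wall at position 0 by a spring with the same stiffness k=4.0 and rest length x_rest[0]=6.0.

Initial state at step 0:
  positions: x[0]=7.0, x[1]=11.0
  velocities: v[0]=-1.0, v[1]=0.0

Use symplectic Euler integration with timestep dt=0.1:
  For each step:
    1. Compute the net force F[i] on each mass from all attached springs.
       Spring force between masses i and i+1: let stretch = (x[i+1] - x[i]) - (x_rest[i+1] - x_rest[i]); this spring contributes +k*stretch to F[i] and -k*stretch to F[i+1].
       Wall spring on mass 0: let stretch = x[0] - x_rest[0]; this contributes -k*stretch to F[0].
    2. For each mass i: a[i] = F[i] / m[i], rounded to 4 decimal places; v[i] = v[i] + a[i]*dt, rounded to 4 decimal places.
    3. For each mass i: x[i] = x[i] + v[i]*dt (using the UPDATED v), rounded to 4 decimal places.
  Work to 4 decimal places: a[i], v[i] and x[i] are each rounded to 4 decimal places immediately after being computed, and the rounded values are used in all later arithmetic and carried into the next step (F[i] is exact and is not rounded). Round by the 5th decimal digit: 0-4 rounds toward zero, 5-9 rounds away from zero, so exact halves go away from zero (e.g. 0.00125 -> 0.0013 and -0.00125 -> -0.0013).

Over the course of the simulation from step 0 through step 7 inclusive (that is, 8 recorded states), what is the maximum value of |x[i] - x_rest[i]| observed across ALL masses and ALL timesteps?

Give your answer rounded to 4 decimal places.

Answer: 1.3503

Derivation:
Step 0: x=[7.0000 11.0000] v=[-1.0000 0.0000]
Step 1: x=[6.7800 11.0800] v=[-2.2000 0.8000]
Step 2: x=[6.4608 11.2280] v=[-3.1920 1.4800]
Step 3: x=[6.0739 11.4253] v=[-3.8694 1.9731]
Step 4: x=[5.6581 11.6486] v=[-4.1584 2.2325]
Step 5: x=[5.2556 11.8722] v=[-4.0254 2.2363]
Step 6: x=[4.9075 12.0712] v=[-3.4810 1.9897]
Step 7: x=[4.6497 12.2236] v=[-2.5785 1.5242]
Max displacement = 1.3503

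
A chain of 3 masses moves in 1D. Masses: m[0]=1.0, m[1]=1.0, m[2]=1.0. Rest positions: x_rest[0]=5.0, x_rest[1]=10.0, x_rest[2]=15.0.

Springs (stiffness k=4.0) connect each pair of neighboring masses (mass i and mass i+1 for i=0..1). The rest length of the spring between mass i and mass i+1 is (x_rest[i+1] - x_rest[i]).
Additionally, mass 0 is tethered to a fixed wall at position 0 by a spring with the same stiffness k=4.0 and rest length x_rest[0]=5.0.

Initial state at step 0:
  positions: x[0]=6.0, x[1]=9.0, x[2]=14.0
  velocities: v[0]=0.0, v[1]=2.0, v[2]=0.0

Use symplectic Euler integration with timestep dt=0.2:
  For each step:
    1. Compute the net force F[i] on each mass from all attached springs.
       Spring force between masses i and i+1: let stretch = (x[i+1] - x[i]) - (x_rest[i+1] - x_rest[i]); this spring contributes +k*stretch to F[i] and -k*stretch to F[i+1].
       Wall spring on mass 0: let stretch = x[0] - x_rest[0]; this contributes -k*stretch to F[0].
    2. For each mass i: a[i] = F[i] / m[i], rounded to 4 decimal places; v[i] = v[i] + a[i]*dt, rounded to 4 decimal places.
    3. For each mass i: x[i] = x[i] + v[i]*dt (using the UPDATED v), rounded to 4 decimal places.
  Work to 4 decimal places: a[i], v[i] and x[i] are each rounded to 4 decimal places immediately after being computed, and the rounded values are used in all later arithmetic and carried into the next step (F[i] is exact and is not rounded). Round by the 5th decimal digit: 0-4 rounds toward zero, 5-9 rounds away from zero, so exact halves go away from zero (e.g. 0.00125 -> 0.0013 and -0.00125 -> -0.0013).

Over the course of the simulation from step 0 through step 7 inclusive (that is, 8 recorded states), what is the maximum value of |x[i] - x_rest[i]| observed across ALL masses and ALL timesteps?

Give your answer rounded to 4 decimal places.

Step 0: x=[6.0000 9.0000 14.0000] v=[0.0000 2.0000 0.0000]
Step 1: x=[5.5200 9.7200 14.0000] v=[-2.4000 3.6000 0.0000]
Step 2: x=[4.8288 10.4528 14.1152] v=[-3.4560 3.6640 0.5760]
Step 3: x=[4.2648 10.8717 14.4444] v=[-2.8198 2.0947 1.6461]
Step 4: x=[4.0756 10.8052 15.0020] v=[-0.9461 -0.3327 2.7879]
Step 5: x=[4.3110 10.3334 15.6881] v=[1.1771 -2.3589 3.4305]
Step 6: x=[4.8202 9.7548 16.3174] v=[2.5462 -2.8931 3.1467]
Step 7: x=[5.3477 9.4367 16.6967] v=[2.6377 -1.5907 1.8966]
Max displacement = 1.6967

Answer: 1.6967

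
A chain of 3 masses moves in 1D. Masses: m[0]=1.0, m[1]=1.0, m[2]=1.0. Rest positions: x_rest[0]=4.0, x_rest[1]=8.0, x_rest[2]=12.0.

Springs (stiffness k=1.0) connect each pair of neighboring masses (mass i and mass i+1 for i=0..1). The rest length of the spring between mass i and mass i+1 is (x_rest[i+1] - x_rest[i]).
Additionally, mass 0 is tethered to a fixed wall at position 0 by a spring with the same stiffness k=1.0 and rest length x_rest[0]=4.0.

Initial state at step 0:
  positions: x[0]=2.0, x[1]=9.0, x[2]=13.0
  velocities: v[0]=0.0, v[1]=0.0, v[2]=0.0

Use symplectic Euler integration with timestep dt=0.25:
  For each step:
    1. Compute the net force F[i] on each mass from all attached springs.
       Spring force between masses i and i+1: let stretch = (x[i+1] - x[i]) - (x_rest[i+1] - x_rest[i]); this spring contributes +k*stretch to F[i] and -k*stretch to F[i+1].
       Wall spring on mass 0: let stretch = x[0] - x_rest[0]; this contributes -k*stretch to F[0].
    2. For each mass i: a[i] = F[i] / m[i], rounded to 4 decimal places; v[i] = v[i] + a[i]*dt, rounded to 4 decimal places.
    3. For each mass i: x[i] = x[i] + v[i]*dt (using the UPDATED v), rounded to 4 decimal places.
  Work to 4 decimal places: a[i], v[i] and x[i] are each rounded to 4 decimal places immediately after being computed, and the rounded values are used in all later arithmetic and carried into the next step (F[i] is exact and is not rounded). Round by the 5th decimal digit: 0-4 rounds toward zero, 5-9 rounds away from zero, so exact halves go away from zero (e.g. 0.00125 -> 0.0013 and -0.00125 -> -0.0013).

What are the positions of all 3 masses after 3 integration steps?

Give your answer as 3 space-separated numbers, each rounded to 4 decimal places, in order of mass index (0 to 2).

Answer: 3.6301 8.0806 12.9448

Derivation:
Step 0: x=[2.0000 9.0000 13.0000] v=[0.0000 0.0000 0.0000]
Step 1: x=[2.3125 8.8125 13.0000] v=[1.2500 -0.7500 0.0000]
Step 2: x=[2.8867 8.4805 12.9883] v=[2.2969 -1.3281 -0.0469]
Step 3: x=[3.6301 8.0806 12.9448] v=[2.9737 -1.5996 -0.1739]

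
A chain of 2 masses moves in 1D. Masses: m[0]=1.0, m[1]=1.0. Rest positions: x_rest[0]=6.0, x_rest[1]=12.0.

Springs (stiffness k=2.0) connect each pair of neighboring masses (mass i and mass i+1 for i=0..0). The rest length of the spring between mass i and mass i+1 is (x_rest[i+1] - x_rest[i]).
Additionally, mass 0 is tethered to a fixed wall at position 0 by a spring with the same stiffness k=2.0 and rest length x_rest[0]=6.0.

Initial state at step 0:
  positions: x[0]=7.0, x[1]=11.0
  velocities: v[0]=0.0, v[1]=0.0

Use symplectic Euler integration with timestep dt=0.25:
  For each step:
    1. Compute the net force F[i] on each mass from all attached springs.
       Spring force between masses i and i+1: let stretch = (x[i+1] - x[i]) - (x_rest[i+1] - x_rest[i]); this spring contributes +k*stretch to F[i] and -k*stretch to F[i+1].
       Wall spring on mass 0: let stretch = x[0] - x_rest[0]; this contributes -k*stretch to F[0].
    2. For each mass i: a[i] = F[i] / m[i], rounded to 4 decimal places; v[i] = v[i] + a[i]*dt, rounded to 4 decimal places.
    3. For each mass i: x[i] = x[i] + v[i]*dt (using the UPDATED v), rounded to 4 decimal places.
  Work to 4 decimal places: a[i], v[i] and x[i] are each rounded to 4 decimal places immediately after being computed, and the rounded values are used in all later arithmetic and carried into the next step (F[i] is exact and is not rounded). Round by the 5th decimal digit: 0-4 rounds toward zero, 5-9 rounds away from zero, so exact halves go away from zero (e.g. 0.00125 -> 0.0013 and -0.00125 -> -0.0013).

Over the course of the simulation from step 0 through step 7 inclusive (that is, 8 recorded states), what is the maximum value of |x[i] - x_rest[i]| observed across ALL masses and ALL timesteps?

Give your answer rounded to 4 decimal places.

Answer: 1.2820

Derivation:
Step 0: x=[7.0000 11.0000] v=[0.0000 0.0000]
Step 1: x=[6.6250 11.2500] v=[-1.5000 1.0000]
Step 2: x=[6.0000 11.6719] v=[-2.5000 1.6875]
Step 3: x=[5.3340 12.1348] v=[-2.6641 1.8516]
Step 4: x=[4.8513 12.4976] v=[-1.9307 1.4512]
Step 5: x=[4.7180 12.6546] v=[-0.5332 0.6281]
Step 6: x=[4.9870 12.5696] v=[1.0761 -0.3402]
Step 7: x=[5.5805 12.2867] v=[2.3739 -1.1315]
Max displacement = 1.2820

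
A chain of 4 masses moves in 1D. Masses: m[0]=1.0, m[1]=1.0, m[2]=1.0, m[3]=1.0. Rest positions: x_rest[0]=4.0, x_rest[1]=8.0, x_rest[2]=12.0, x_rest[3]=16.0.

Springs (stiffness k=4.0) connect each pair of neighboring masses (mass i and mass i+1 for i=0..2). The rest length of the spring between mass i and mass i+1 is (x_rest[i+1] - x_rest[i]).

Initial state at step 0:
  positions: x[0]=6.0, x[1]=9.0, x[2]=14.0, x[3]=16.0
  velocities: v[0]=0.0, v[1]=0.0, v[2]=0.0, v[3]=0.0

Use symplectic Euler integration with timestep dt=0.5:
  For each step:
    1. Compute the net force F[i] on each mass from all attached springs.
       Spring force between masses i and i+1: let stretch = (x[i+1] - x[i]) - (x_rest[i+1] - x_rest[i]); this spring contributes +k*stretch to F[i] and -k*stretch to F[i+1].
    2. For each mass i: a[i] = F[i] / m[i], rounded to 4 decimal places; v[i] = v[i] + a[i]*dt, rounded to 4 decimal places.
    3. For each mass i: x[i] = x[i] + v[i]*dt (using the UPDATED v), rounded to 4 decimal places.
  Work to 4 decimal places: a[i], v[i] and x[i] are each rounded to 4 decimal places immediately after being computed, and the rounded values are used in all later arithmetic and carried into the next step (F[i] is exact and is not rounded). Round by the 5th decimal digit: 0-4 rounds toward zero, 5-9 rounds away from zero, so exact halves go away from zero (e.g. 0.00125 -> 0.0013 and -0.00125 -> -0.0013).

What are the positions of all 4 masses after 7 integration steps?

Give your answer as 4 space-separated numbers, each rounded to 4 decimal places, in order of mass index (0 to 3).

Step 0: x=[6.0000 9.0000 14.0000 16.0000] v=[0.0000 0.0000 0.0000 0.0000]
Step 1: x=[5.0000 11.0000 11.0000 18.0000] v=[-2.0000 4.0000 -6.0000 4.0000]
Step 2: x=[6.0000 7.0000 15.0000 17.0000] v=[2.0000 -8.0000 8.0000 -2.0000]
Step 3: x=[4.0000 10.0000 13.0000 18.0000] v=[-4.0000 6.0000 -4.0000 2.0000]
Step 4: x=[4.0000 10.0000 13.0000 18.0000] v=[0.0000 0.0000 0.0000 0.0000]
Step 5: x=[6.0000 7.0000 15.0000 17.0000] v=[4.0000 -6.0000 4.0000 -2.0000]
Step 6: x=[5.0000 11.0000 11.0000 18.0000] v=[-2.0000 8.0000 -8.0000 2.0000]
Step 7: x=[6.0000 9.0000 14.0000 16.0000] v=[2.0000 -4.0000 6.0000 -4.0000]

Answer: 6.0000 9.0000 14.0000 16.0000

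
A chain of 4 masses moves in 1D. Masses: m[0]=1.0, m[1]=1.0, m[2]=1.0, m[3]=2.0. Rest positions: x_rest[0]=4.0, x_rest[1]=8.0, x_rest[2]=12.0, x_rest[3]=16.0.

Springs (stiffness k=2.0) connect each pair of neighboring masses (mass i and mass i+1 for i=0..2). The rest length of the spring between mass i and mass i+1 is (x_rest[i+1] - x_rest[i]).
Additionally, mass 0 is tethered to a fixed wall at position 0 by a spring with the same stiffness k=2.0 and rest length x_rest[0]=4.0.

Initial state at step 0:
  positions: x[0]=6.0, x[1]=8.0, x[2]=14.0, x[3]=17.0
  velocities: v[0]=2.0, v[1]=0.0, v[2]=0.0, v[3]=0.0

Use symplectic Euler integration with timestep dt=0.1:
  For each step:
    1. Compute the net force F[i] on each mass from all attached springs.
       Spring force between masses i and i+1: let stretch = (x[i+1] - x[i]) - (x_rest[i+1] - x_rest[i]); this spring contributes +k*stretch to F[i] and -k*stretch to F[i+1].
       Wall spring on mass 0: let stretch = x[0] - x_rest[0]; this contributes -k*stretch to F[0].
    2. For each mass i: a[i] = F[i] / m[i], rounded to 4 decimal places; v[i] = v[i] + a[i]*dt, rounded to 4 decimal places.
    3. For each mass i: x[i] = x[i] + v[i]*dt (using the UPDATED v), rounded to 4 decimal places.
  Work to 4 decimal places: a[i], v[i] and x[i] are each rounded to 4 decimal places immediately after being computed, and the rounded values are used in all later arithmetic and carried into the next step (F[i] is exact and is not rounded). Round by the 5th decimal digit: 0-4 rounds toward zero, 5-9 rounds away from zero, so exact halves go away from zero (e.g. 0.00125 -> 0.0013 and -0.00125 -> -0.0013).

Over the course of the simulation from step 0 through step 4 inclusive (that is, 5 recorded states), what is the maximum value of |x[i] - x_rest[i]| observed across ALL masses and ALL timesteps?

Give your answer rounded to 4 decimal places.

Answer: 2.1568

Derivation:
Step 0: x=[6.0000 8.0000 14.0000 17.0000] v=[2.0000 0.0000 0.0000 0.0000]
Step 1: x=[6.1200 8.0800 13.9400 17.0100] v=[1.2000 0.8000 -0.6000 0.1000]
Step 2: x=[6.1568 8.2380 13.8242 17.0293] v=[0.3680 1.5800 -1.1580 0.1930]
Step 3: x=[6.1121 8.4661 13.6608 17.0566] v=[-0.4471 2.2810 -1.6342 0.2725]
Step 4: x=[5.9922 8.7510 13.4614 17.0899] v=[-1.1987 2.8491 -1.9940 0.3329]
Max displacement = 2.1568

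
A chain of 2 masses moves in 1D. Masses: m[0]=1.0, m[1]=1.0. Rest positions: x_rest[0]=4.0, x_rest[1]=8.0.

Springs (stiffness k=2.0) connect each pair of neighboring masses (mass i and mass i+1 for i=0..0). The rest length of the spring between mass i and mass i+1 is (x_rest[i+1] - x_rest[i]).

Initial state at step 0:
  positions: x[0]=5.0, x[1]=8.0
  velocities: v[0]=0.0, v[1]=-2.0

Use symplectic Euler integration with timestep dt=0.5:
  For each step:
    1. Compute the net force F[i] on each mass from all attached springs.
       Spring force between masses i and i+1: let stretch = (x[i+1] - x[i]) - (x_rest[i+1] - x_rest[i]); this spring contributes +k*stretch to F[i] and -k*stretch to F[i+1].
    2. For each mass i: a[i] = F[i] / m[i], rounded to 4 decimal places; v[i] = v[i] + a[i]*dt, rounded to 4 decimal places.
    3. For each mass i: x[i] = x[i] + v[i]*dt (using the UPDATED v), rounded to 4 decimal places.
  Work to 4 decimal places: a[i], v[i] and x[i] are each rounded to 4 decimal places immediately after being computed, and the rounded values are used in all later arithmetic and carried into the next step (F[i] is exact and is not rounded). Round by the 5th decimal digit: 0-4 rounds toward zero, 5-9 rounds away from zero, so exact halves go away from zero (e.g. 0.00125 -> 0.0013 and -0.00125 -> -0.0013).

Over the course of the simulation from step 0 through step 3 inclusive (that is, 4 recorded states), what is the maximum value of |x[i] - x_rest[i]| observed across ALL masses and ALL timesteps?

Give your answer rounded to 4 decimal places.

Answer: 1.5000

Derivation:
Step 0: x=[5.0000 8.0000] v=[0.0000 -2.0000]
Step 1: x=[4.5000 7.5000] v=[-1.0000 -1.0000]
Step 2: x=[3.5000 7.5000] v=[-2.0000 0.0000]
Step 3: x=[2.5000 7.5000] v=[-2.0000 0.0000]
Max displacement = 1.5000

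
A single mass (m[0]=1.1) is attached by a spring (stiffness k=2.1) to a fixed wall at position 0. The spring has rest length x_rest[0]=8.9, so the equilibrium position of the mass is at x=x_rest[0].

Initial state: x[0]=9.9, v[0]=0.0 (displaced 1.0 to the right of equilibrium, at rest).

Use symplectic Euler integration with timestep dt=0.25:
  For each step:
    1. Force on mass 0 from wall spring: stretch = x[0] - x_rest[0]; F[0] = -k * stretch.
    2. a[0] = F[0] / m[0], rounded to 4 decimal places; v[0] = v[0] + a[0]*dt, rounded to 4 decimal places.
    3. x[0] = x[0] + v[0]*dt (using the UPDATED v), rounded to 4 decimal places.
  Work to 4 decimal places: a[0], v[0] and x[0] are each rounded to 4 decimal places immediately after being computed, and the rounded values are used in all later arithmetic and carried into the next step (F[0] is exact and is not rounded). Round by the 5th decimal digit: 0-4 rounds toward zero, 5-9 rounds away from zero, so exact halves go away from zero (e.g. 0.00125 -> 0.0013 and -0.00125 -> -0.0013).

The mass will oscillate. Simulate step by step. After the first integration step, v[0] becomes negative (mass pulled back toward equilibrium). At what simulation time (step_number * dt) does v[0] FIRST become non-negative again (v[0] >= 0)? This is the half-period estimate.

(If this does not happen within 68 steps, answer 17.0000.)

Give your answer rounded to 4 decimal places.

Step 0: x=[9.9000] v=[0.0000]
Step 1: x=[9.7807] v=[-0.4773]
Step 2: x=[9.5563] v=[-0.8976]
Step 3: x=[9.2536] v=[-1.2108]
Step 4: x=[8.9087] v=[-1.3796]
Step 5: x=[8.5628] v=[-1.3838]
Step 6: x=[8.2571] v=[-1.2229]
Step 7: x=[8.0281] v=[-0.9161]
Step 8: x=[7.9031] v=[-0.5000]
Step 9: x=[7.8971] v=[-0.0242]
Step 10: x=[8.0107] v=[0.4545]
First v>=0 after going negative at step 10, time=2.5000

Answer: 2.5000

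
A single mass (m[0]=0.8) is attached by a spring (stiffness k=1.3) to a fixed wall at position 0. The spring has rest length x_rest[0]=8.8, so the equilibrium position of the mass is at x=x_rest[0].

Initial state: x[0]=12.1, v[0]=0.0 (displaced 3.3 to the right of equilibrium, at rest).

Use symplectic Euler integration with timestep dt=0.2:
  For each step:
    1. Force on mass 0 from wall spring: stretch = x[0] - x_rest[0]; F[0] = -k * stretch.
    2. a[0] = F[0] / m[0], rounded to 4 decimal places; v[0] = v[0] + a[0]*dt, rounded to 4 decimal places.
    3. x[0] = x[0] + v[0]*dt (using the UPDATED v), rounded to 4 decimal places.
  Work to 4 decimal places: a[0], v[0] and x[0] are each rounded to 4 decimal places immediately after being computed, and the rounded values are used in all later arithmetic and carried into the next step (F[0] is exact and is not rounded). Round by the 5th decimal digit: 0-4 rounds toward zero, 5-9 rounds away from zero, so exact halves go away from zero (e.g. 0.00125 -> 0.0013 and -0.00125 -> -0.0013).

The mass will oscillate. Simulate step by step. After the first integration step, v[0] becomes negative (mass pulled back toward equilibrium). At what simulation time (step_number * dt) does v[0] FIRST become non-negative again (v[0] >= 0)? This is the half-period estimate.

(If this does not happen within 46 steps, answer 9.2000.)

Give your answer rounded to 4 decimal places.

Step 0: x=[12.1000] v=[0.0000]
Step 1: x=[11.8855] v=[-1.0725]
Step 2: x=[11.4704] v=[-2.0753]
Step 3: x=[10.8818] v=[-2.9432]
Step 4: x=[10.1578] v=[-3.6198]
Step 5: x=[9.3456] v=[-4.0611]
Step 6: x=[8.4979] v=[-4.2384]
Step 7: x=[7.6699] v=[-4.1402]
Step 8: x=[6.9153] v=[-3.7729]
Step 9: x=[6.2832] v=[-3.1604]
Step 10: x=[5.8147] v=[-2.3424]
Step 11: x=[5.5403] v=[-1.3722]
Step 12: x=[5.4777] v=[-0.3128]
Step 13: x=[5.6311] v=[0.7669]
First v>=0 after going negative at step 13, time=2.6000

Answer: 2.6000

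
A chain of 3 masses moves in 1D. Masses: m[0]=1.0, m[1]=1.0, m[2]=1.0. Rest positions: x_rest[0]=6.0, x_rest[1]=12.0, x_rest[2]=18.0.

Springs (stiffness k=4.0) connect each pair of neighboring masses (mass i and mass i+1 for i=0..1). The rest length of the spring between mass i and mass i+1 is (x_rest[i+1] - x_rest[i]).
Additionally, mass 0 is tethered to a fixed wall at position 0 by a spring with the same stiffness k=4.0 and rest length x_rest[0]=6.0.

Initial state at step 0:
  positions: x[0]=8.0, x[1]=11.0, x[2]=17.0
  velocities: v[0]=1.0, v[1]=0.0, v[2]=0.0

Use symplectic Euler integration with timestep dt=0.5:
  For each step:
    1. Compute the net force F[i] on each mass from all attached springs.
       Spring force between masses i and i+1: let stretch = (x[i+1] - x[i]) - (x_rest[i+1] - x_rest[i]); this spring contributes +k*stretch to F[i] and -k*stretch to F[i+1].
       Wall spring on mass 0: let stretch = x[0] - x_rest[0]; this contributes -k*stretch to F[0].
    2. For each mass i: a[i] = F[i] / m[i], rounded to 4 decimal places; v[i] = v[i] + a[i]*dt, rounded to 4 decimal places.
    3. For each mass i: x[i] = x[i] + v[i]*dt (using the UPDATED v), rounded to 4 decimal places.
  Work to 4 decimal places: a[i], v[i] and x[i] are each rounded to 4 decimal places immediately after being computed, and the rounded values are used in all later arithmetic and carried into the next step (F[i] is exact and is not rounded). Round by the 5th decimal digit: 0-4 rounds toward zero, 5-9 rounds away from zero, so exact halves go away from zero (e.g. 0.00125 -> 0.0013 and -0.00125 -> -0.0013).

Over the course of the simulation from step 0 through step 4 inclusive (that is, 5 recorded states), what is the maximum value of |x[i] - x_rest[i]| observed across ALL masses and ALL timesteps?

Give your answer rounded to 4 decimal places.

Answer: 3.0000

Derivation:
Step 0: x=[8.0000 11.0000 17.0000] v=[1.0000 0.0000 0.0000]
Step 1: x=[3.5000 14.0000 17.0000] v=[-9.0000 6.0000 0.0000]
Step 2: x=[6.0000 9.5000 20.0000] v=[5.0000 -9.0000 6.0000]
Step 3: x=[6.0000 12.0000 18.5000] v=[0.0000 5.0000 -3.0000]
Step 4: x=[6.0000 15.0000 16.5000] v=[0.0000 6.0000 -4.0000]
Max displacement = 3.0000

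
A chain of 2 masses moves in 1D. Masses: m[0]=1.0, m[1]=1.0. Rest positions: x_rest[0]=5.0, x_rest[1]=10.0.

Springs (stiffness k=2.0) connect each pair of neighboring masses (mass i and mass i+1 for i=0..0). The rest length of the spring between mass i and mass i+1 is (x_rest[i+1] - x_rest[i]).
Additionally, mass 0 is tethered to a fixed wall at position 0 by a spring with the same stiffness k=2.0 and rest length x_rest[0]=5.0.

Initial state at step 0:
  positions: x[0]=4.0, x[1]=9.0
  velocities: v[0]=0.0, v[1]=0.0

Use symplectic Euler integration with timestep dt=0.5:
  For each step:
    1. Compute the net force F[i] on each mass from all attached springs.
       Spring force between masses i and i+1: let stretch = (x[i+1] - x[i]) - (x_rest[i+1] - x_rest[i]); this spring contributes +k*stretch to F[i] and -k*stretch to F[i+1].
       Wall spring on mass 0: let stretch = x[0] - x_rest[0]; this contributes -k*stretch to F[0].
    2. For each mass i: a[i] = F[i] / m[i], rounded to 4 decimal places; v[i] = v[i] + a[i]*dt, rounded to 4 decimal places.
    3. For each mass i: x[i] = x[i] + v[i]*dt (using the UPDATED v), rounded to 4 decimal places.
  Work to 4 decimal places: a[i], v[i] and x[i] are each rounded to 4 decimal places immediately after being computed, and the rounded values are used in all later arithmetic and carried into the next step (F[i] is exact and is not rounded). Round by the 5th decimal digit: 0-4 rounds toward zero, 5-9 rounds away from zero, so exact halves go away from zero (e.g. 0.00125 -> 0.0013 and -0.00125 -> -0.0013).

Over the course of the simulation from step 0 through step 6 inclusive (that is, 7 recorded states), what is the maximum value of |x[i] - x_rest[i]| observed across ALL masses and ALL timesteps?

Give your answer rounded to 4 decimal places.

Step 0: x=[4.0000 9.0000] v=[0.0000 0.0000]
Step 1: x=[4.5000 9.0000] v=[1.0000 0.0000]
Step 2: x=[5.0000 9.2500] v=[1.0000 0.5000]
Step 3: x=[5.1250 9.8750] v=[0.2500 1.2500]
Step 4: x=[5.0625 10.6250] v=[-0.1250 1.5000]
Step 5: x=[5.2500 11.0938] v=[0.3750 0.9375]
Step 6: x=[5.7344 11.1407] v=[0.9688 0.0937]
Max displacement = 1.1407

Answer: 1.1407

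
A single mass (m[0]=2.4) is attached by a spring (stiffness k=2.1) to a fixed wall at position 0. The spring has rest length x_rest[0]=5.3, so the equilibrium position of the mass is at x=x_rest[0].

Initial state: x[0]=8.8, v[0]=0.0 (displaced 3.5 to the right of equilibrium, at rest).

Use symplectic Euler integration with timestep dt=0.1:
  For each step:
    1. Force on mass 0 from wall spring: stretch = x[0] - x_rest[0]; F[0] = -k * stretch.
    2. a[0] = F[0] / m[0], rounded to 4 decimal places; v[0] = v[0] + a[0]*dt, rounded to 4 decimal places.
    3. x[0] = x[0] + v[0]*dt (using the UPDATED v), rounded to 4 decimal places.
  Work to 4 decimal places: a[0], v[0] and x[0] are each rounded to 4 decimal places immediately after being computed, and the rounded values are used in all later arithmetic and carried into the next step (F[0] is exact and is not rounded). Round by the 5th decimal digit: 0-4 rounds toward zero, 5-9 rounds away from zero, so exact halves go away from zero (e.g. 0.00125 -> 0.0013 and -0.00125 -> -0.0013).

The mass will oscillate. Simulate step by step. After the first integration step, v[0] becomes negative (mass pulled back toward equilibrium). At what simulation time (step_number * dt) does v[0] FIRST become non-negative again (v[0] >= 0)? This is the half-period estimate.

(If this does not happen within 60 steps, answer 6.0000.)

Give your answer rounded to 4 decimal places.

Step 0: x=[8.8000] v=[0.0000]
Step 1: x=[8.7694] v=[-0.3063]
Step 2: x=[8.7084] v=[-0.6099]
Step 3: x=[8.6176] v=[-0.9081]
Step 4: x=[8.4978] v=[-1.1984]
Step 5: x=[8.3500] v=[-1.4782]
Step 6: x=[8.1755] v=[-1.7451]
Step 7: x=[7.9758] v=[-1.9967]
Step 8: x=[7.7527] v=[-2.2308]
Step 9: x=[7.5082] v=[-2.4454]
Step 10: x=[7.2443] v=[-2.6386]
Step 11: x=[6.9634] v=[-2.8087]
Step 12: x=[6.6680] v=[-2.9543]
Step 13: x=[6.3606] v=[-3.0740]
Step 14: x=[6.0439] v=[-3.1668]
Step 15: x=[5.7207] v=[-3.2319]
Step 16: x=[5.3938] v=[-3.2687]
Step 17: x=[5.0661] v=[-3.2769]
Step 18: x=[4.7405] v=[-3.2564]
Step 19: x=[4.4198] v=[-3.2074]
Step 20: x=[4.1068] v=[-3.1304]
Step 21: x=[3.8042] v=[-3.0260]
Step 22: x=[3.5147] v=[-2.8951]
Step 23: x=[3.2408] v=[-2.7389]
Step 24: x=[2.9849] v=[-2.5587]
Step 25: x=[2.7493] v=[-2.3561]
Step 26: x=[2.5360] v=[-2.1329]
Step 27: x=[2.3469] v=[-1.8911]
Step 28: x=[2.1836] v=[-1.6327]
Step 29: x=[2.0476] v=[-1.3600]
Step 30: x=[1.9401] v=[-1.0754]
Step 31: x=[1.8620] v=[-0.7814]
Step 32: x=[1.8139] v=[-0.4806]
Step 33: x=[1.7963] v=[-0.1756]
Step 34: x=[1.8094] v=[0.1310]
First v>=0 after going negative at step 34, time=3.4000

Answer: 3.4000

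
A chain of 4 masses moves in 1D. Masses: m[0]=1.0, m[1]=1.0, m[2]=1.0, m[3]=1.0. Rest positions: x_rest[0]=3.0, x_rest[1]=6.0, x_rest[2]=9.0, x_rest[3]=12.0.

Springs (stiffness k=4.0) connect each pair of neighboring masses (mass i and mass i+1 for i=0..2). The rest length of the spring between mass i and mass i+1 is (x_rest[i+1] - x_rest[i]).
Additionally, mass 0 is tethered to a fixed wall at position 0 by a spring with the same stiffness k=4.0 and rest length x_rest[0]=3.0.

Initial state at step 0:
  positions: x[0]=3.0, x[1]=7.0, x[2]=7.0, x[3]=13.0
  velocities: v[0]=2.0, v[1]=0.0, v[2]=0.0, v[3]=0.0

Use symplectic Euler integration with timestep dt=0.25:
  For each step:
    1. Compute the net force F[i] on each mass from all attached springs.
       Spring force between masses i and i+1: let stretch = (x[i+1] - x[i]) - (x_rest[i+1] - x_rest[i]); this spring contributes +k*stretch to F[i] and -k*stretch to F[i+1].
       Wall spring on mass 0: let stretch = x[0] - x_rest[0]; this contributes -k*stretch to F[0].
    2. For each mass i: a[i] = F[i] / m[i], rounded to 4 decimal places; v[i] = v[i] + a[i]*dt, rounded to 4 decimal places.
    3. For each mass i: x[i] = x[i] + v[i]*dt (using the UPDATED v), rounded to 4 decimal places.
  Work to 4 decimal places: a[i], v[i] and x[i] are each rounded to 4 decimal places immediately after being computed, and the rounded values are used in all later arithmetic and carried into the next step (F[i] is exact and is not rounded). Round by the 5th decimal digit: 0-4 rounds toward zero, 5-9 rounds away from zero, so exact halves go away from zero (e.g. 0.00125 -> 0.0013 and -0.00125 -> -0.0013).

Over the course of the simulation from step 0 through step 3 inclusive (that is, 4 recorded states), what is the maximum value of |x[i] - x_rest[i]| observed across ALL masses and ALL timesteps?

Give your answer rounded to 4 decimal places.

Answer: 2.0625

Derivation:
Step 0: x=[3.0000 7.0000 7.0000 13.0000] v=[2.0000 0.0000 0.0000 0.0000]
Step 1: x=[3.7500 6.0000 8.5000 12.2500] v=[3.0000 -4.0000 6.0000 -3.0000]
Step 2: x=[4.1250 5.0625 10.3125 11.3125] v=[1.5000 -3.7500 7.2500 -3.7500]
Step 3: x=[3.7031 5.2031 11.0625 10.8750] v=[-1.6875 0.5625 3.0000 -1.7500]
Max displacement = 2.0625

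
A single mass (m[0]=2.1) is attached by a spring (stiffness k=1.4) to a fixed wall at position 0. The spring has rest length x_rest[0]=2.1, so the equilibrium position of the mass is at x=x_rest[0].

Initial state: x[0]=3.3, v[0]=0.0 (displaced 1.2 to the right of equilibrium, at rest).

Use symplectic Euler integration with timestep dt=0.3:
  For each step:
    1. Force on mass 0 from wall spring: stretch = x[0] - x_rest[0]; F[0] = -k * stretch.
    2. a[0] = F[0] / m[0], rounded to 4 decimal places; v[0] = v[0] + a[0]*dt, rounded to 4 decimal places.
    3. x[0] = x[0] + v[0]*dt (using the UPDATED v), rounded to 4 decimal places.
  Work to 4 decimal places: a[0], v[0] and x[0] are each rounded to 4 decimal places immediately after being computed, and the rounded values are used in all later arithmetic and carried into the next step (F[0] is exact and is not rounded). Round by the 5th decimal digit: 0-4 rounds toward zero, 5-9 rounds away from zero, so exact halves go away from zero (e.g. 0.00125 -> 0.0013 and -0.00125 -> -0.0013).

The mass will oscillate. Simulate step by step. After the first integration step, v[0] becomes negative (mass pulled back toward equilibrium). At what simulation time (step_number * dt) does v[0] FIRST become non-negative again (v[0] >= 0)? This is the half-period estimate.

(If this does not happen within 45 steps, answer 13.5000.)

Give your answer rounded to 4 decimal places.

Answer: 3.9000

Derivation:
Step 0: x=[3.3000] v=[0.0000]
Step 1: x=[3.2280] v=[-0.2400]
Step 2: x=[3.0883] v=[-0.4656]
Step 3: x=[2.8893] v=[-0.6633]
Step 4: x=[2.6429] v=[-0.8212]
Step 5: x=[2.3640] v=[-0.9298]
Step 6: x=[2.0692] v=[-0.9826]
Step 7: x=[1.7763] v=[-0.9765]
Step 8: x=[1.5028] v=[-0.9118]
Step 9: x=[1.2651] v=[-0.7924]
Step 10: x=[1.0775] v=[-0.6254]
Step 11: x=[0.9512] v=[-0.4209]
Step 12: x=[0.8939] v=[-0.1911]
Step 13: x=[0.9089] v=[0.0501]
First v>=0 after going negative at step 13, time=3.9000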